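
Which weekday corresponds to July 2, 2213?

Friday

Doomsday rule: the anchor day for the 2200s is Friday. For year 13: 13÷12 = 1 r 1, and 1÷4 = 0, so 1+1+0 = 2.
Friday + 2 ≡ Sunday — that's 2213's doomsday.
In July the doomsday date is Jul 11.
Jul 2 is 9 days before Jul 11; 9 mod 7 = 2, so Sunday − 2 = Friday.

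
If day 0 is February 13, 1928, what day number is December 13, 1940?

4687

Feb 13, 1928 → Feb 13, 1929: 366 days (Feb 29, 1928 is in that span).
Feb 13, 1929 → Feb 13, 1930: 365 days.
Feb 13, 1930 → Feb 13, 1931: 365 days.
Feb 13, 1931 → Feb 13, 1932: 365 days.
Feb 13, 1932 → Feb 13, 1933: 366 days (Feb 29, 1932 is in that span).
Feb 13, 1933 → Feb 13, 1934: 365 days.
Feb 13, 1934 → Feb 13, 1935: 365 days.
Feb 13, 1935 → Feb 13, 1936: 365 days.
Feb 13, 1936 → Feb 13, 1937: 366 days (Feb 29, 1936 is in that span).
Feb 13, 1937 → Feb 13, 1938: 365 days.
Feb 13, 1938 → Feb 13, 1939: 365 days.
Feb 13, 1939 → Feb 13, 1940: 365 days.
Feb 13, 1940 → Mar 13, 1940: 29 days (February has 29).
Mar 13, 1940 → Apr 13, 1940: 31 days (March has 31).
Apr 13, 1940 → May 13, 1940: 30 days (April has 30).
May 13, 1940 → Jun 13, 1940: 31 days (May has 31).
Jun 13, 1940 → Jul 13, 1940: 30 days (June has 30).
Jul 13, 1940 → Aug 13, 1940: 31 days (July has 31).
Aug 13, 1940 → Sep 13, 1940: 31 days (August has 31).
Sep 13, 1940 → Oct 13, 1940: 30 days (September has 30).
Oct 13, 1940 → Nov 13, 1940: 31 days (October has 31).
Nov 13, 1940 → Dec 13, 1940: 30 days.
Total: 4687 days.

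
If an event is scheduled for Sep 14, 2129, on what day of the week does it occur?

Doomsday rule: the anchor day for the 2100s is Sunday. For year 29: 29÷12 = 2 r 5, and 5÷4 = 1, so 2+5+1 = 8.
Sunday + 8 ≡ Monday — that's 2129's doomsday.
In September the doomsday date is Sep 5.
Sep 14 is 9 days after Sep 5; 9 mod 7 = 2, so Monday + 2 = Wednesday.

Wednesday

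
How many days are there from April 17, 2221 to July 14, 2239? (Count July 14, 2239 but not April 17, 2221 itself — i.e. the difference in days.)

6662

Apr 17, 2221 → Apr 17, 2222: 365 days.
Apr 17, 2222 → Apr 17, 2223: 365 days.
Apr 17, 2223 → Apr 17, 2224: 366 days (Feb 29, 2224 is in that span).
Apr 17, 2224 → Apr 17, 2225: 365 days.
Apr 17, 2225 → Apr 17, 2226: 365 days.
Apr 17, 2226 → Apr 17, 2227: 365 days.
Apr 17, 2227 → Apr 17, 2228: 366 days (Feb 29, 2228 is in that span).
Apr 17, 2228 → Apr 17, 2229: 365 days.
Apr 17, 2229 → Apr 17, 2230: 365 days.
Apr 17, 2230 → Apr 17, 2231: 365 days.
Apr 17, 2231 → Apr 17, 2232: 366 days (Feb 29, 2232 is in that span).
Apr 17, 2232 → Apr 17, 2233: 365 days.
Apr 17, 2233 → Apr 17, 2234: 365 days.
Apr 17, 2234 → Apr 17, 2235: 365 days.
Apr 17, 2235 → Apr 17, 2236: 366 days (Feb 29, 2236 is in that span).
Apr 17, 2236 → Apr 17, 2237: 365 days.
Apr 17, 2237 → Apr 17, 2238: 365 days.
Apr 17, 2238 → Apr 17, 2239: 365 days.
Apr 17, 2239 → May 17, 2239: 30 days (April has 30).
May 17, 2239 → Jun 17, 2239: 31 days (May has 31).
Jun 17, 2239 → Jul 14, 2239: 27 days.
Total: 6662 days.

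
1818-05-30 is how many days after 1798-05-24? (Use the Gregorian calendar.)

7310

May 24, 1798 → May 24, 1799: 365 days.
May 24, 1799 → May 24, 1800: 365 days.
May 24, 1800 → May 24, 1801: 365 days.
May 24, 1801 → May 24, 1802: 365 days.
May 24, 1802 → May 24, 1803: 365 days.
May 24, 1803 → May 24, 1804: 366 days (Feb 29, 1804 is in that span).
May 24, 1804 → May 24, 1805: 365 days.
May 24, 1805 → May 24, 1806: 365 days.
May 24, 1806 → May 24, 1807: 365 days.
May 24, 1807 → May 24, 1808: 366 days (Feb 29, 1808 is in that span).
May 24, 1808 → May 24, 1809: 365 days.
May 24, 1809 → May 24, 1810: 365 days.
May 24, 1810 → May 24, 1811: 365 days.
May 24, 1811 → May 24, 1812: 366 days (Feb 29, 1812 is in that span).
May 24, 1812 → May 24, 1813: 365 days.
May 24, 1813 → May 24, 1814: 365 days.
May 24, 1814 → May 24, 1815: 365 days.
May 24, 1815 → May 24, 1816: 366 days (Feb 29, 1816 is in that span).
May 24, 1816 → May 24, 1817: 365 days.
May 24, 1817 → Jun 24, 1817: 31 days (May has 31).
Jun 24, 1817 → Jul 24, 1817: 30 days (June has 30).
Jul 24, 1817 → Aug 24, 1817: 31 days (July has 31).
Aug 24, 1817 → Sep 24, 1817: 31 days (August has 31).
Sep 24, 1817 → Oct 24, 1817: 30 days (September has 30).
Oct 24, 1817 → Nov 24, 1817: 31 days (October has 31).
Nov 24, 1817 → Dec 24, 1817: 30 days (November has 30).
Dec 24, 1817 → Jan 24, 1818: 31 days (December has 31).
Jan 24, 1818 → Feb 24, 1818: 31 days (January has 31).
Feb 24, 1818 → Mar 24, 1818: 28 days (February has 28).
Mar 24, 1818 → Apr 24, 1818: 31 days (March has 31).
Apr 24, 1818 → May 24, 1818: 30 days (April has 30).
May 24, 1818 → May 30, 1818: 6 days.
Total: 7310 days.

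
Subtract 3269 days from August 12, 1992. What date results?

August 31, 1983

−366 (one year; includes Feb 29, 1992) → Aug 12, 1991 (2903 left).
−365 (one year) → Aug 12, 1990 (2538 left).
−365 (one year) → Aug 12, 1989 (2173 left).
−365 (one year) → Aug 12, 1988 (1808 left).
−366 (one year; includes Feb 29, 1988) → Aug 12, 1987 (1442 left).
−365 (one year) → Aug 12, 1986 (1077 left).
−365 (one year) → Aug 12, 1985 (712 left).
−365 (one year) → Aug 12, 1984 (347 left).
−12 → Jul 31, 1984 (end of Jul, 31 days; 335 left).
−31 → Jun 30, 1984 (end of Jun, 30 days; 304 left).
−30 → May 31, 1984 (end of May, 31 days; 274 left).
−31 → Apr 30, 1984 (end of Apr, 30 days; 243 left).
−30 → Mar 31, 1984 (end of Mar, 31 days; 213 left).
−31 → Feb 29, 1984 (end of Feb, 29 days; 182 left).
−29 → Jan 31, 1984 (end of Jan, 31 days; 153 left).
−31 → Dec 31, 1983 (end of Dec, 31 days; 122 left).
−31 → Nov 30, 1983 (end of Nov, 30 days; 91 left).
−30 → Oct 31, 1983 (end of Oct, 31 days; 61 left).
−31 → Sep 30, 1983 (end of Sep, 30 days; 30 left).
−30 → Aug 31, 1983 (end of Aug, 31 days; 0 left).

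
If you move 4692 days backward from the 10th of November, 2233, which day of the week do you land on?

Friday

First find the weekday of Nov 10, 2233. Doomsday rule: the anchor day for the 2200s is Friday. For year 33: 33÷12 = 2 r 9, and 9÷4 = 2, so 2+9+2 = 13.
Friday + 13 ≡ Thursday — that's 2233's doomsday.
In November the doomsday date is Nov 7.
Nov 10 is 3 days after Nov 7; 3 mod 7 = 3, so Thursday + 3 = Sunday.
4692 mod 7 = 2, so 4692 days before a Sunday is Sunday − 2 = Friday.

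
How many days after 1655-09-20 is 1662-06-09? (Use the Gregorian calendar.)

Sep 20, 1655 → Sep 20, 1656: 366 days (Feb 29, 1656 is in that span).
Sep 20, 1656 → Sep 20, 1657: 365 days.
Sep 20, 1657 → Sep 20, 1658: 365 days.
Sep 20, 1658 → Sep 20, 1659: 365 days.
Sep 20, 1659 → Sep 20, 1660: 366 days (Feb 29, 1660 is in that span).
Sep 20, 1660 → Sep 20, 1661: 365 days.
Sep 20, 1661 → Oct 20, 1661: 30 days (September has 30).
Oct 20, 1661 → Nov 20, 1661: 31 days (October has 31).
Nov 20, 1661 → Dec 20, 1661: 30 days (November has 30).
Dec 20, 1661 → Jan 20, 1662: 31 days (December has 31).
Jan 20, 1662 → Feb 20, 1662: 31 days (January has 31).
Feb 20, 1662 → Mar 20, 1662: 28 days (February has 28).
Mar 20, 1662 → Apr 20, 1662: 31 days (March has 31).
Apr 20, 1662 → May 20, 1662: 30 days (April has 30).
May 20, 1662 → Jun 9, 1662: 20 days.
Total: 2454 days.

2454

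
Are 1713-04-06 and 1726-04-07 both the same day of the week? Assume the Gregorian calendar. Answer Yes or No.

From Apr 6, 1713 to Apr 7, 1726 is 4749 days.
4749 mod 7 = 3, so they are different weekdays.
(Apr 6, 1713 is a Thursday; Apr 7, 1726 is a Sunday.)

No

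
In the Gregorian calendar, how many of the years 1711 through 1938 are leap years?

Multiples of 4 in [1711,1938]: 57.
Of those, multiples of 100: 2 (not leap unless ÷400).
Multiples of 400: 0.
Leap years = 57 − 2 + 0 = 55.

55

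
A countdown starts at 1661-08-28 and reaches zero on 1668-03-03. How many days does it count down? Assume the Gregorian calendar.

Aug 28, 1661 → Aug 28, 1662: 365 days.
Aug 28, 1662 → Aug 28, 1663: 365 days.
Aug 28, 1663 → Aug 28, 1664: 366 days (Feb 29, 1664 is in that span).
Aug 28, 1664 → Aug 28, 1665: 365 days.
Aug 28, 1665 → Aug 28, 1666: 365 days.
Aug 28, 1666 → Aug 28, 1667: 365 days.
Aug 28, 1667 → Sep 28, 1667: 31 days (August has 31).
Sep 28, 1667 → Oct 28, 1667: 30 days (September has 30).
Oct 28, 1667 → Nov 28, 1667: 31 days (October has 31).
Nov 28, 1667 → Dec 28, 1667: 30 days (November has 30).
Dec 28, 1667 → Jan 28, 1668: 31 days (December has 31).
Jan 28, 1668 → Feb 28, 1668: 31 days (January has 31).
Feb 28, 1668 → Mar 3, 1668: 4 days.
Total: 2379 days.

2379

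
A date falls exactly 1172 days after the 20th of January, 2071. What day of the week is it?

Friday

First find the weekday of Jan 20, 2071. Doomsday rule: the anchor day for the 2000s is Tuesday. For year 71: 71÷12 = 5 r 11, and 11÷4 = 2, so 5+11+2 = 18.
Tuesday + 18 ≡ Saturday — that's 2071's doomsday.
In January the doomsday date is Jan 3 (2071 is not a leap year).
Jan 20 is 17 days after Jan 3; 17 mod 7 = 3, so Saturday + 3 = Tuesday.
1172 mod 7 = 3, so 1172 days after a Tuesday is Tuesday + 3 = Friday.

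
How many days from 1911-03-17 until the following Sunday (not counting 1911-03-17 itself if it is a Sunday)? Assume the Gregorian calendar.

Mar 17, 1911 is a Friday.
From Friday to the next Sunday is 2 days.

2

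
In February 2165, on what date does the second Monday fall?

February 11, 2165

February 1, 2165 is a Friday.
The first Monday is therefore February 4 (3 days later).
The second Monday is 4 + 1×7 = February 11.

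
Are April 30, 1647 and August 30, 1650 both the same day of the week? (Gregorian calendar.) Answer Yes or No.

From Apr 30, 1647 to Aug 30, 1650 is 1218 days.
1218 mod 7 = 0, so they are the same weekday.
(Apr 30, 1647 is a Tuesday; Aug 30, 1650 is a Tuesday.)

Yes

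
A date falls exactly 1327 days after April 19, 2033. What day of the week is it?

Saturday

First find the weekday of Apr 19, 2033. Doomsday rule: the anchor day for the 2000s is Tuesday. For year 33: 33÷12 = 2 r 9, and 9÷4 = 2, so 2+9+2 = 13.
Tuesday + 13 ≡ Monday — that's 2033's doomsday.
In April the doomsday date is Apr 4.
Apr 19 is 15 days after Apr 4; 15 mod 7 = 1, so Monday + 1 = Tuesday.
1327 mod 7 = 4, so 1327 days after a Tuesday is Tuesday + 4 = Saturday.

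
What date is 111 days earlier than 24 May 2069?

−24 → Apr 30, 2069 (end of Apr, 30 days; 87 left).
−30 → Mar 31, 2069 (end of Mar, 31 days; 57 left).
−31 → Feb 28, 2069 (end of Feb, 28 days; 26 left).
−26 → Feb 2, 2069.

February 2, 2069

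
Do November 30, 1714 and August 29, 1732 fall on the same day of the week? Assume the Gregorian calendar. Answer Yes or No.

Yes

From Nov 30, 1714 to Aug 29, 1732 is 6482 days.
6482 mod 7 = 0, so they are the same weekday.
(Nov 30, 1714 is a Friday; Aug 29, 1732 is a Friday.)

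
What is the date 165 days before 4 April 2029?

−4 → Mar 31, 2029 (end of Mar, 31 days; 161 left).
−31 → Feb 28, 2029 (end of Feb, 28 days; 130 left).
−28 → Jan 31, 2029 (end of Jan, 31 days; 102 left).
−31 → Dec 31, 2028 (end of Dec, 31 days; 71 left).
−31 → Nov 30, 2028 (end of Nov, 30 days; 40 left).
−30 → Oct 31, 2028 (end of Oct, 31 days; 10 left).
−10 → Oct 21, 2028.

October 21, 2028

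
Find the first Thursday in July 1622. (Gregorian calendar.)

July 1, 1622 is a Friday.
The first Thursday is therefore July 7 (6 days later).

July 7, 1622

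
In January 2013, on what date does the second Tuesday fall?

January 8, 2013

January 1, 2013 is a Tuesday.
The first Tuesday is therefore January 1 (same day).
The second Tuesday is 1 + 1×7 = January 8.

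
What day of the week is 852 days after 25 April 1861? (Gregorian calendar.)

Tuesday

Apr 25, 1861 is a Thursday.
852 mod 7 = 5, so 852 days after a Thursday is Thursday + 5 = Tuesday.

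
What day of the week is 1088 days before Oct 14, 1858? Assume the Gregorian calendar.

First find the weekday of Oct 14, 1858. Doomsday rule: the anchor day for the 1800s is Friday. For year 58: 58÷12 = 4 r 10, and 10÷4 = 2, so 4+10+2 = 16.
Friday + 16 ≡ Sunday — that's 1858's doomsday.
In October the doomsday date is Oct 10.
Oct 14 is 4 days after Oct 10; 4 mod 7 = 4, so Sunday + 4 = Thursday.
1088 mod 7 = 3, so 1088 days before a Thursday is Thursday − 3 = Monday.

Monday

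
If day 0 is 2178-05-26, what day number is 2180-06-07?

743

May 26, 2178 → May 26, 2179: 365 days.
May 26, 2179 → Jun 26, 2179: 31 days (May has 31).
Jun 26, 2179 → Jul 26, 2179: 30 days (June has 30).
Jul 26, 2179 → Aug 26, 2179: 31 days (July has 31).
Aug 26, 2179 → Sep 26, 2179: 31 days (August has 31).
Sep 26, 2179 → Oct 26, 2179: 30 days (September has 30).
Oct 26, 2179 → Nov 26, 2179: 31 days (October has 31).
Nov 26, 2179 → Dec 26, 2179: 30 days (November has 30).
Dec 26, 2179 → Jan 26, 2180: 31 days (December has 31).
Jan 26, 2180 → Feb 26, 2180: 31 days (January has 31).
Feb 26, 2180 → Mar 26, 2180: 29 days (February has 29).
Mar 26, 2180 → Apr 26, 2180: 31 days (March has 31).
Apr 26, 2180 → May 26, 2180: 30 days (April has 30).
May 26, 2180 → Jun 7, 2180: 12 days.
Total: 743 days.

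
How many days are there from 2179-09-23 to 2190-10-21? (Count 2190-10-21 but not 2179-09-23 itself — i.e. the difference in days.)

Sep 23, 2179 → Sep 23, 2180: 366 days (Feb 29, 2180 is in that span).
Sep 23, 2180 → Sep 23, 2181: 365 days.
Sep 23, 2181 → Sep 23, 2182: 365 days.
Sep 23, 2182 → Sep 23, 2183: 365 days.
Sep 23, 2183 → Sep 23, 2184: 366 days (Feb 29, 2184 is in that span).
Sep 23, 2184 → Sep 23, 2185: 365 days.
Sep 23, 2185 → Sep 23, 2186: 365 days.
Sep 23, 2186 → Sep 23, 2187: 365 days.
Sep 23, 2187 → Sep 23, 2188: 366 days (Feb 29, 2188 is in that span).
Sep 23, 2188 → Sep 23, 2189: 365 days.
Sep 23, 2189 → Oct 23, 2189: 30 days (September has 30).
Oct 23, 2189 → Nov 23, 2189: 31 days (October has 31).
Nov 23, 2189 → Dec 23, 2189: 30 days (November has 30).
Dec 23, 2189 → Jan 23, 2190: 31 days (December has 31).
Jan 23, 2190 → Feb 23, 2190: 31 days (January has 31).
Feb 23, 2190 → Mar 23, 2190: 28 days (February has 28).
Mar 23, 2190 → Apr 23, 2190: 31 days (March has 31).
Apr 23, 2190 → May 23, 2190: 30 days (April has 30).
May 23, 2190 → Jun 23, 2190: 31 days (May has 31).
Jun 23, 2190 → Jul 23, 2190: 30 days (June has 30).
Jul 23, 2190 → Aug 23, 2190: 31 days (July has 31).
Aug 23, 2190 → Sep 23, 2190: 31 days (August has 31).
Sep 23, 2190 → Oct 21, 2190: 28 days.
Total: 4046 days.

4046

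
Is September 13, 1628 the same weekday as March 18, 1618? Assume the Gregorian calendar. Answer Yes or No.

No

From Mar 18, 1618 to Sep 13, 1628 is 3832 days.
3832 mod 7 = 3, so they are different weekdays.
(Mar 18, 1618 is a Sunday; Sep 13, 1628 is a Wednesday.)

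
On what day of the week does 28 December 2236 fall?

January 1, 2236 is a Friday.
Jan 1, 2236 → Feb 1, 2236: 31 days (January has 31).
Feb 1, 2236 → Mar 1, 2236: 29 days (February has 29).
Mar 1, 2236 → Apr 1, 2236: 31 days (March has 31).
Apr 1, 2236 → May 1, 2236: 30 days (April has 30).
May 1, 2236 → Jun 1, 2236: 31 days (May has 31).
Jun 1, 2236 → Jul 1, 2236: 30 days (June has 30).
Jul 1, 2236 → Aug 1, 2236: 31 days (July has 31).
Aug 1, 2236 → Sep 1, 2236: 31 days (August has 31).
Sep 1, 2236 → Oct 1, 2236: 30 days (September has 30).
Oct 1, 2236 → Nov 1, 2236: 31 days (October has 31).
Nov 1, 2236 → Dec 1, 2236: 30 days (November has 30).
Dec 1, 2236 → Dec 28, 2236: 27 days.
Total: 362 days.
362 mod 7 = 5, so Friday + 5 = Wednesday.

Wednesday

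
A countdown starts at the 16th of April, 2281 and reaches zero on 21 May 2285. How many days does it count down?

1496

Apr 16, 2281 → Apr 16, 2282: 365 days.
Apr 16, 2282 → Apr 16, 2283: 365 days.
Apr 16, 2283 → Apr 16, 2284: 366 days (Feb 29, 2284 is in that span).
Apr 16, 2284 → May 16, 2284: 30 days (April has 30).
May 16, 2284 → Jun 16, 2284: 31 days (May has 31).
Jun 16, 2284 → Jul 16, 2284: 30 days (June has 30).
Jul 16, 2284 → Aug 16, 2284: 31 days (July has 31).
Aug 16, 2284 → Sep 16, 2284: 31 days (August has 31).
Sep 16, 2284 → Oct 16, 2284: 30 days (September has 30).
Oct 16, 2284 → Nov 16, 2284: 31 days (October has 31).
Nov 16, 2284 → Dec 16, 2284: 30 days (November has 30).
Dec 16, 2284 → Jan 16, 2285: 31 days (December has 31).
Jan 16, 2285 → Feb 16, 2285: 31 days (January has 31).
Feb 16, 2285 → Mar 16, 2285: 28 days (February has 28).
Mar 16, 2285 → Apr 16, 2285: 31 days (March has 31).
Apr 16, 2285 → May 16, 2285: 30 days (April has 30).
May 16, 2285 → May 21, 2285: 5 days.
Total: 1496 days.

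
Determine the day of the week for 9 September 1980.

Tuesday

Doomsday rule: the anchor day for the 1900s is Wednesday. For year 80: 80÷12 = 6 r 8, and 8÷4 = 2, so 6+8+2 = 16.
Wednesday + 16 ≡ Friday — that's 1980's doomsday.
In September the doomsday date is Sep 5.
Sep 9 is 4 days after Sep 5; 4 mod 7 = 4, so Friday + 4 = Tuesday.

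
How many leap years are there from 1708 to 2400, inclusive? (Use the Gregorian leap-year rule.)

Multiples of 4 in [1708,2400]: 174.
Of those, multiples of 100: 7 (not leap unless ÷400).
Multiples of 400: 2.
Leap years = 174 − 7 + 2 = 169.

169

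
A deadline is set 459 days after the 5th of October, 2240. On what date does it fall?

+365 (one year) → Oct 5, 2241 (94 left).
Oct has 31 days: +27 → Nov 1, 2241 (67 left).
Nov has 30 days: +30 → Dec 1, 2241 (37 left).
Dec has 31 days: +31 → Jan 1, 2242 (6 left).
+6 → Jan 7, 2242.

January 7, 2242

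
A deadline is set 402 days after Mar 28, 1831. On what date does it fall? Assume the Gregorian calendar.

May 3, 1832

+366 (one year; includes Feb 29, 1832) → Mar 28, 1832 (36 left).
Mar has 31 days: +4 → Apr 1, 1832 (32 left).
Apr has 30 days: +30 → May 1, 1832 (2 left).
+2 → May 3, 1832.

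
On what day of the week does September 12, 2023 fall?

Tuesday

Doomsday rule: the anchor day for the 2000s is Tuesday. For year 23: 23÷12 = 1 r 11, and 11÷4 = 2, so 1+11+2 = 14.
Tuesday + 14 ≡ Tuesday — that's 2023's doomsday.
In September the doomsday date is Sep 5.
Sep 12 is 7 days after Sep 5; 7 mod 7 = 0, so Tuesday + 0 = Tuesday.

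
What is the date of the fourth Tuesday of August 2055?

August 1, 2055 is a Sunday.
The first Tuesday is therefore August 3 (2 days later).
The fourth Tuesday is 3 + 3×7 = August 24.

August 24, 2055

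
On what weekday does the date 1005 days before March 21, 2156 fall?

Wednesday

Mar 21, 2156 is a Sunday.
1005 mod 7 = 4, so 1005 days before a Sunday is Sunday − 4 = Wednesday.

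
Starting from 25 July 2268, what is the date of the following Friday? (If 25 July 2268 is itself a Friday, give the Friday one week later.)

July 31, 2268

Jul 25, 2268 is a Saturday.
From Saturday to the next Friday is 6 days.
Jul 25, 2268 + 6 = Jul 31, 2268.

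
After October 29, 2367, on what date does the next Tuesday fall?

Oct 29, 2367 is a Sunday.
From Sunday to the next Tuesday is 2 days.
Oct 29, 2367 + 2 = Oct 31, 2367.

October 31, 2367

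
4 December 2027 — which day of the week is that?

January 1, 2027 is a Friday.
Jan 1, 2027 → Feb 1, 2027: 31 days (January has 31).
Feb 1, 2027 → Mar 1, 2027: 28 days (February has 28).
Mar 1, 2027 → Apr 1, 2027: 31 days (March has 31).
Apr 1, 2027 → May 1, 2027: 30 days (April has 30).
May 1, 2027 → Jun 1, 2027: 31 days (May has 31).
Jun 1, 2027 → Jul 1, 2027: 30 days (June has 30).
Jul 1, 2027 → Aug 1, 2027: 31 days (July has 31).
Aug 1, 2027 → Sep 1, 2027: 31 days (August has 31).
Sep 1, 2027 → Oct 1, 2027: 30 days (September has 30).
Oct 1, 2027 → Nov 1, 2027: 31 days (October has 31).
Nov 1, 2027 → Dec 1, 2027: 30 days (November has 30).
Dec 1, 2027 → Dec 4, 2027: 3 days.
Total: 337 days.
337 mod 7 = 1, so Friday + 1 = Saturday.

Saturday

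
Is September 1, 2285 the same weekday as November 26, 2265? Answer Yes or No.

No

From Nov 26, 2265 to Sep 1, 2285 is 7219 days.
7219 mod 7 = 2, so they are different weekdays.
(Nov 26, 2265 is a Sunday; Sep 1, 2285 is a Tuesday.)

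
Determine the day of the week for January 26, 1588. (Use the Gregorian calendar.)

Doomsday rule: the anchor day for the 1500s is Wednesday. For year 88: 88÷12 = 7 r 4, and 4÷4 = 1, so 7+4+1 = 12.
Wednesday + 12 ≡ Monday — that's 1588's doomsday.
In January the doomsday date is Jan 4 (1588 is a leap year (divisible by 4)).
Jan 26 is 22 days after Jan 4; 22 mod 7 = 1, so Monday + 1 = Tuesday.

Tuesday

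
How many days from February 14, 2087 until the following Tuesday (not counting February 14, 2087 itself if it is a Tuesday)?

Feb 14, 2087 is a Friday.
From Friday to the next Tuesday is 4 days.

4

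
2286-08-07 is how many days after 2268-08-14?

6567

Aug 14, 2268 → Aug 14, 2269: 365 days.
Aug 14, 2269 → Aug 14, 2270: 365 days.
Aug 14, 2270 → Aug 14, 2271: 365 days.
Aug 14, 2271 → Aug 14, 2272: 366 days (Feb 29, 2272 is in that span).
Aug 14, 2272 → Aug 14, 2273: 365 days.
Aug 14, 2273 → Aug 14, 2274: 365 days.
Aug 14, 2274 → Aug 14, 2275: 365 days.
Aug 14, 2275 → Aug 14, 2276: 366 days (Feb 29, 2276 is in that span).
Aug 14, 2276 → Aug 14, 2277: 365 days.
Aug 14, 2277 → Aug 14, 2278: 365 days.
Aug 14, 2278 → Aug 14, 2279: 365 days.
Aug 14, 2279 → Aug 14, 2280: 366 days (Feb 29, 2280 is in that span).
Aug 14, 2280 → Aug 14, 2281: 365 days.
Aug 14, 2281 → Aug 14, 2282: 365 days.
Aug 14, 2282 → Aug 14, 2283: 365 days.
Aug 14, 2283 → Aug 14, 2284: 366 days (Feb 29, 2284 is in that span).
Aug 14, 2284 → Aug 14, 2285: 365 days.
Aug 14, 2285 → Sep 14, 2285: 31 days (August has 31).
Sep 14, 2285 → Oct 14, 2285: 30 days (September has 30).
Oct 14, 2285 → Nov 14, 2285: 31 days (October has 31).
Nov 14, 2285 → Dec 14, 2285: 30 days (November has 30).
Dec 14, 2285 → Jan 14, 2286: 31 days (December has 31).
Jan 14, 2286 → Feb 14, 2286: 31 days (January has 31).
Feb 14, 2286 → Mar 14, 2286: 28 days (February has 28).
Mar 14, 2286 → Apr 14, 2286: 31 days (March has 31).
Apr 14, 2286 → May 14, 2286: 30 days (April has 30).
May 14, 2286 → Jun 14, 2286: 31 days (May has 31).
Jun 14, 2286 → Jul 14, 2286: 30 days (June has 30).
Jul 14, 2286 → Aug 7, 2286: 24 days.
Total: 6567 days.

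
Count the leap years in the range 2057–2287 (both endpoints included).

55

Multiples of 4 in [2057,2287]: 57.
Of those, multiples of 100: 2 (not leap unless ÷400).
Multiples of 400: 0.
Leap years = 57 − 2 + 0 = 55.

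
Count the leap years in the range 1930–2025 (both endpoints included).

Multiples of 4 in [1930,2025]: 24.
Of those, multiples of 100: 1 (not leap unless ÷400).
Multiples of 400: 1.
Leap years = 24 − 1 + 1 = 24.

24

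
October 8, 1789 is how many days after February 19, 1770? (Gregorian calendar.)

Feb 19, 1770 → Feb 19, 1771: 365 days.
Feb 19, 1771 → Feb 19, 1772: 365 days.
Feb 19, 1772 → Feb 19, 1773: 366 days (Feb 29, 1772 is in that span).
Feb 19, 1773 → Feb 19, 1774: 365 days.
Feb 19, 1774 → Feb 19, 1775: 365 days.
Feb 19, 1775 → Feb 19, 1776: 365 days.
Feb 19, 1776 → Feb 19, 1777: 366 days (Feb 29, 1776 is in that span).
Feb 19, 1777 → Feb 19, 1778: 365 days.
Feb 19, 1778 → Feb 19, 1779: 365 days.
Feb 19, 1779 → Feb 19, 1780: 365 days.
Feb 19, 1780 → Feb 19, 1781: 366 days (Feb 29, 1780 is in that span).
Feb 19, 1781 → Feb 19, 1782: 365 days.
Feb 19, 1782 → Feb 19, 1783: 365 days.
Feb 19, 1783 → Feb 19, 1784: 365 days.
Feb 19, 1784 → Feb 19, 1785: 366 days (Feb 29, 1784 is in that span).
Feb 19, 1785 → Feb 19, 1786: 365 days.
Feb 19, 1786 → Feb 19, 1787: 365 days.
Feb 19, 1787 → Feb 19, 1788: 365 days.
Feb 19, 1788 → Feb 19, 1789: 366 days (Feb 29, 1788 is in that span).
Feb 19, 1789 → Mar 19, 1789: 28 days (February has 28).
Mar 19, 1789 → Apr 19, 1789: 31 days (March has 31).
Apr 19, 1789 → May 19, 1789: 30 days (April has 30).
May 19, 1789 → Jun 19, 1789: 31 days (May has 31).
Jun 19, 1789 → Jul 19, 1789: 30 days (June has 30).
Jul 19, 1789 → Aug 19, 1789: 31 days (July has 31).
Aug 19, 1789 → Sep 19, 1789: 31 days (August has 31).
Sep 19, 1789 → Oct 8, 1789: 19 days.
Total: 7171 days.

7171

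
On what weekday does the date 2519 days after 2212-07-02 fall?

Wednesday

Jul 2, 2212 is a Thursday.
2519 mod 7 = 6, so 2519 days after a Thursday is Thursday + 6 = Wednesday.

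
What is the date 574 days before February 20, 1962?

−365 (one year) → Feb 20, 1961 (209 left).
−20 → Jan 31, 1961 (end of Jan, 31 days; 189 left).
−31 → Dec 31, 1960 (end of Dec, 31 days; 158 left).
−31 → Nov 30, 1960 (end of Nov, 30 days; 127 left).
−30 → Oct 31, 1960 (end of Oct, 31 days; 97 left).
−31 → Sep 30, 1960 (end of Sep, 30 days; 66 left).
−30 → Aug 31, 1960 (end of Aug, 31 days; 36 left).
−31 → Jul 31, 1960 (end of Jul, 31 days; 5 left).
−5 → Jul 26, 1960.

July 26, 1960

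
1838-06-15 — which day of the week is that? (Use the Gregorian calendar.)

Friday

Doomsday rule: the anchor day for the 1800s is Friday. For year 38: 38÷12 = 3 r 2, and 2÷4 = 0, so 3+2+0 = 5.
Friday + 5 ≡ Wednesday — that's 1838's doomsday.
In June the doomsday date is Jun 6.
Jun 15 is 9 days after Jun 6; 9 mod 7 = 2, so Wednesday + 2 = Friday.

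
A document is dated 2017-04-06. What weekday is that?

Thursday

Doomsday rule: the anchor day for the 2000s is Tuesday. For year 17: 17÷12 = 1 r 5, and 5÷4 = 1, so 1+5+1 = 7.
Tuesday + 7 ≡ Tuesday — that's 2017's doomsday.
In April the doomsday date is Apr 4.
Apr 6 is 2 days after Apr 4; 2 mod 7 = 2, so Tuesday + 2 = Thursday.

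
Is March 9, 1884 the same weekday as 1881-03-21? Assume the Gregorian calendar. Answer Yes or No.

No

From Mar 21, 1881 to Mar 9, 1884 is 1084 days.
1084 mod 7 = 6, so they are different weekdays.
(Mar 21, 1881 is a Monday; Mar 9, 1884 is a Sunday.)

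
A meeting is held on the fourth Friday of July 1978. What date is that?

July 28, 1978

July 1, 1978 is a Saturday.
The first Friday is therefore July 7 (6 days later).
The fourth Friday is 7 + 3×7 = July 28.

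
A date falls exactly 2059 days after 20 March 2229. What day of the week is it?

Saturday

First find the weekday of Mar 20, 2229. Doomsday rule: the anchor day for the 2200s is Friday. For year 29: 29÷12 = 2 r 5, and 5÷4 = 1, so 2+5+1 = 8.
Friday + 8 ≡ Saturday — that's 2229's doomsday.
In March the doomsday date is Mar 14.
Mar 20 is 6 days after Mar 14; 6 mod 7 = 6, so Saturday + 6 = Friday.
2059 mod 7 = 1, so 2059 days after a Friday is Friday + 1 = Saturday.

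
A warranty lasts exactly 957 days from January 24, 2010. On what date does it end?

+365 (one year) → Jan 24, 2011 (592 left).
+365 (one year) → Jan 24, 2012 (227 left).
Jan has 31 days: +8 → Feb 1, 2012 (219 left).
Feb has 29 days: +29 → Mar 1, 2012 (190 left).
Mar has 31 days: +31 → Apr 1, 2012 (159 left).
Apr has 30 days: +30 → May 1, 2012 (129 left).
May has 31 days: +31 → Jun 1, 2012 (98 left).
Jun has 30 days: +30 → Jul 1, 2012 (68 left).
Jul has 31 days: +31 → Aug 1, 2012 (37 left).
Aug has 31 days: +31 → Sep 1, 2012 (6 left).
+6 → Sep 7, 2012.

September 7, 2012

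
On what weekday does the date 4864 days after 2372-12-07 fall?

First find the weekday of Dec 7, 2372. Doomsday rule: the anchor day for the 2300s is Wednesday. For year 72: 72÷12 = 6 r 0, and 0÷4 = 0, so 6+0+0 = 6.
Wednesday + 6 ≡ Tuesday — that's 2372's doomsday.
In December the doomsday date is Dec 12.
Dec 7 is 5 days before Dec 12; 5 mod 7 = 5, so Tuesday − 5 = Thursday.
4864 mod 7 = 6, so 4864 days after a Thursday is Thursday + 6 = Wednesday.

Wednesday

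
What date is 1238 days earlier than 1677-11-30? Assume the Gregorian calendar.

−365 (one year) → Nov 30, 1676 (873 left).
−366 (one year; includes Feb 29, 1676) → Nov 30, 1675 (507 left).
−365 (one year) → Nov 30, 1674 (142 left).
−30 → Oct 31, 1674 (end of Oct, 31 days; 112 left).
−31 → Sep 30, 1674 (end of Sep, 30 days; 81 left).
−30 → Aug 31, 1674 (end of Aug, 31 days; 51 left).
−31 → Jul 31, 1674 (end of Jul, 31 days; 20 left).
−20 → Jul 11, 1674.

July 11, 1674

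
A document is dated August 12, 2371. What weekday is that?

Doomsday rule: the anchor day for the 2300s is Wednesday. For year 71: 71÷12 = 5 r 11, and 11÷4 = 2, so 5+11+2 = 18.
Wednesday + 18 ≡ Sunday — that's 2371's doomsday.
In August the doomsday date is Aug 8.
Aug 12 is 4 days after Aug 8; 4 mod 7 = 4, so Sunday + 4 = Thursday.

Thursday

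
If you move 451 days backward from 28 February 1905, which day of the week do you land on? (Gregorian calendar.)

First find the weekday of Feb 28, 1905. Doomsday rule: the anchor day for the 1900s is Wednesday. For year 05: 5÷12 = 0 r 5, and 5÷4 = 1, so 0+5+1 = 6.
Wednesday + 6 ≡ Tuesday — that's 1905's doomsday.
In February the doomsday date is Feb 28 (1905 is not a leap year).
Feb 28 is the doomsday itself: Tuesday.
451 mod 7 = 3, so 451 days before a Tuesday is Tuesday − 3 = Saturday.

Saturday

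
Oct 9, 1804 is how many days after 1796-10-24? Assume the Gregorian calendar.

Oct 24, 1796 → Oct 24, 1797: 365 days.
Oct 24, 1797 → Oct 24, 1798: 365 days.
Oct 24, 1798 → Oct 24, 1799: 365 days.
Oct 24, 1799 → Oct 24, 1800: 365 days.
Oct 24, 1800 → Oct 24, 1801: 365 days.
Oct 24, 1801 → Oct 24, 1802: 365 days.
Oct 24, 1802 → Oct 24, 1803: 365 days.
Oct 24, 1803 → Nov 24, 1803: 31 days (October has 31).
Nov 24, 1803 → Dec 24, 1803: 30 days (November has 30).
Dec 24, 1803 → Jan 24, 1804: 31 days (December has 31).
Jan 24, 1804 → Feb 24, 1804: 31 days (January has 31).
Feb 24, 1804 → Mar 24, 1804: 29 days (February has 29).
Mar 24, 1804 → Apr 24, 1804: 31 days (March has 31).
Apr 24, 1804 → May 24, 1804: 30 days (April has 30).
May 24, 1804 → Jun 24, 1804: 31 days (May has 31).
Jun 24, 1804 → Jul 24, 1804: 30 days (June has 30).
Jul 24, 1804 → Aug 24, 1804: 31 days (July has 31).
Aug 24, 1804 → Sep 24, 1804: 31 days (August has 31).
Sep 24, 1804 → Oct 9, 1804: 15 days.
Total: 2906 days.

2906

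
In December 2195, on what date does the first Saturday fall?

December 1, 2195 is a Tuesday.
The first Saturday is therefore December 5 (4 days later).

December 5, 2195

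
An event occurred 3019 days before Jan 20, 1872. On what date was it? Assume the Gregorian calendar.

−365 (one year) → Jan 20, 1871 (2654 left).
−365 (one year) → Jan 20, 1870 (2289 left).
−365 (one year) → Jan 20, 1869 (1924 left).
−366 (one year; includes Feb 29, 1868) → Jan 20, 1868 (1558 left).
−365 (one year) → Jan 20, 1867 (1193 left).
−365 (one year) → Jan 20, 1866 (828 left).
−365 (one year) → Jan 20, 1865 (463 left).
−366 (one year; includes Feb 29, 1864) → Jan 20, 1864 (97 left).
−20 → Dec 31, 1863 (end of Dec, 31 days; 77 left).
−31 → Nov 30, 1863 (end of Nov, 30 days; 46 left).
−30 → Oct 31, 1863 (end of Oct, 31 days; 16 left).
−16 → Oct 15, 1863.

October 15, 1863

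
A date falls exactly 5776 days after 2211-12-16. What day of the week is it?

First find the weekday of Dec 16, 2211. Doomsday rule: the anchor day for the 2200s is Friday. For year 11: 11÷12 = 0 r 11, and 11÷4 = 2, so 0+11+2 = 13.
Friday + 13 ≡ Thursday — that's 2211's doomsday.
In December the doomsday date is Dec 12.
Dec 16 is 4 days after Dec 12; 4 mod 7 = 4, so Thursday + 4 = Monday.
5776 mod 7 = 1, so 5776 days after a Monday is Monday + 1 = Tuesday.

Tuesday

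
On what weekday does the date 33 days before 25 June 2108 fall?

First find the weekday of Jun 25, 2108. Doomsday rule: the anchor day for the 2100s is Sunday. For year 08: 8÷12 = 0 r 8, and 8÷4 = 2, so 0+8+2 = 10.
Sunday + 10 ≡ Wednesday — that's 2108's doomsday.
In June the doomsday date is Jun 6.
Jun 25 is 19 days after Jun 6; 19 mod 7 = 5, so Wednesday + 5 = Monday.
33 mod 7 = 5, so 33 days before a Monday is Monday − 5 = Wednesday.

Wednesday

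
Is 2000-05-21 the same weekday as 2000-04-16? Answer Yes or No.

Yes

From Apr 16, 2000 to May 21, 2000 is 35 days.
35 mod 7 = 0, so they are the same weekday.
(Apr 16, 2000 is a Sunday; May 21, 2000 is a Sunday.)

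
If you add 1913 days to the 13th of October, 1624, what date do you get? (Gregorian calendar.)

+365 (one year) → Oct 13, 1625 (1548 left).
+365 (one year) → Oct 13, 1626 (1183 left).
+365 (one year) → Oct 13, 1627 (818 left).
+366 (one year; includes Feb 29, 1628) → Oct 13, 1628 (452 left).
+365 (one year) → Oct 13, 1629 (87 left).
Oct has 31 days: +19 → Nov 1, 1629 (68 left).
Nov has 30 days: +30 → Dec 1, 1629 (38 left).
Dec has 31 days: +31 → Jan 1, 1630 (7 left).
+7 → Jan 8, 1630.

January 8, 1630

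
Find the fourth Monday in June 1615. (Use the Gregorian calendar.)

June 22, 1615

June 1, 1615 is a Monday.
The first Monday is therefore June 1 (same day).
The fourth Monday is 1 + 3×7 = June 22.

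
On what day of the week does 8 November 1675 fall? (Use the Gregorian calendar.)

Doomsday rule: the anchor day for the 1600s is Tuesday. For year 75: 75÷12 = 6 r 3, and 3÷4 = 0, so 6+3+0 = 9.
Tuesday + 9 ≡ Thursday — that's 1675's doomsday.
In November the doomsday date is Nov 7.
Nov 8 is 1 day after Nov 7; 1 mod 7 = 1, so Thursday + 1 = Friday.

Friday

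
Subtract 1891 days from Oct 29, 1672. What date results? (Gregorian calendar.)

−366 (one year; includes Feb 29, 1672) → Oct 29, 1671 (1525 left).
−365 (one year) → Oct 29, 1670 (1160 left).
−365 (one year) → Oct 29, 1669 (795 left).
−365 (one year) → Oct 29, 1668 (430 left).
−366 (one year; includes Feb 29, 1668) → Oct 29, 1667 (64 left).
−29 → Sep 30, 1667 (end of Sep, 30 days; 35 left).
−30 → Aug 31, 1667 (end of Aug, 31 days; 5 left).
−5 → Aug 26, 1667.

August 26, 1667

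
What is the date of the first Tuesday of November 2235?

November 3, 2235

November 1, 2235 is a Sunday.
The first Tuesday is therefore November 3 (2 days later).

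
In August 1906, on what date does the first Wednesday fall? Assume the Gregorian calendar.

August 1, 1906

August 1, 1906 is a Wednesday.
The first Wednesday is therefore August 1 (same day).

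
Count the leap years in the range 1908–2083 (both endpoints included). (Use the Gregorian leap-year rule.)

44

Multiples of 4 in [1908,2083]: 44.
Of those, multiples of 100: 1 (not leap unless ÷400).
Multiples of 400: 1.
Leap years = 44 − 1 + 1 = 44.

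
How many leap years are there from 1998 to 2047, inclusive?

Multiples of 4 in [1998,2047]: 12.
Of those, multiples of 100: 1 (not leap unless ÷400).
Multiples of 400: 1.
Leap years = 12 − 1 + 1 = 12.

12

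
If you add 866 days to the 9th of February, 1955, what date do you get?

+365 (one year) → Feb 9, 1956 (501 left).
+366 (one year; includes Feb 29, 1956) → Feb 9, 1957 (135 left).
Feb has 28 days: +20 → Mar 1, 1957 (115 left).
Mar has 31 days: +31 → Apr 1, 1957 (84 left).
Apr has 30 days: +30 → May 1, 1957 (54 left).
May has 31 days: +31 → Jun 1, 1957 (23 left).
+23 → Jun 24, 1957.

June 24, 1957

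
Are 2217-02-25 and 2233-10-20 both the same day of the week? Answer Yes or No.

From Feb 25, 2217 to Oct 20, 2233 is 6081 days.
6081 mod 7 = 5, so they are different weekdays.
(Feb 25, 2217 is a Tuesday; Oct 20, 2233 is a Sunday.)

No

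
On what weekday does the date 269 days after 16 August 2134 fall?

Aug 16, 2134 is a Monday.
269 mod 7 = 3, so 269 days after a Monday is Monday + 3 = Thursday.

Thursday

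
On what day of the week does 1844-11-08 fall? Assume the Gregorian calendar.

Friday

Doomsday rule: the anchor day for the 1800s is Friday. For year 44: 44÷12 = 3 r 8, and 8÷4 = 2, so 3+8+2 = 13.
Friday + 13 ≡ Thursday — that's 1844's doomsday.
In November the doomsday date is Nov 7.
Nov 8 is 1 day after Nov 7; 1 mod 7 = 1, so Thursday + 1 = Friday.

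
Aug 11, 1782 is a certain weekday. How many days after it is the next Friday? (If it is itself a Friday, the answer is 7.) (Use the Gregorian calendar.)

5

Aug 11, 1782 is a Sunday.
From Sunday to the next Friday is 5 days.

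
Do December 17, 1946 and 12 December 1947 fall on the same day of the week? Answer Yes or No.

No

From Dec 17, 1946 to Dec 12, 1947 is 360 days.
360 mod 7 = 3, so they are different weekdays.
(Dec 17, 1946 is a Tuesday; Dec 12, 1947 is a Friday.)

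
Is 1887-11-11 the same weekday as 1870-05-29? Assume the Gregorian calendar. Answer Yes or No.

From May 29, 1870 to Nov 11, 1887 is 6375 days.
6375 mod 7 = 5, so they are different weekdays.
(May 29, 1870 is a Sunday; Nov 11, 1887 is a Friday.)

No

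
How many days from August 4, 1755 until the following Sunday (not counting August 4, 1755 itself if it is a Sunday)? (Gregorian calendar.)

Aug 4, 1755 is a Monday.
From Monday to the next Sunday is 6 days.

6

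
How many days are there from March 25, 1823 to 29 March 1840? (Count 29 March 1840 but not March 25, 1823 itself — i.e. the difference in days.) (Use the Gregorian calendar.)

6214

Mar 25, 1823 → Mar 25, 1824: 366 days (Feb 29, 1824 is in that span).
Mar 25, 1824 → Mar 25, 1825: 365 days.
Mar 25, 1825 → Mar 25, 1826: 365 days.
Mar 25, 1826 → Mar 25, 1827: 365 days.
Mar 25, 1827 → Mar 25, 1828: 366 days (Feb 29, 1828 is in that span).
Mar 25, 1828 → Mar 25, 1829: 365 days.
Mar 25, 1829 → Mar 25, 1830: 365 days.
Mar 25, 1830 → Mar 25, 1831: 365 days.
Mar 25, 1831 → Mar 25, 1832: 366 days (Feb 29, 1832 is in that span).
Mar 25, 1832 → Mar 25, 1833: 365 days.
Mar 25, 1833 → Mar 25, 1834: 365 days.
Mar 25, 1834 → Mar 25, 1835: 365 days.
Mar 25, 1835 → Mar 25, 1836: 366 days (Feb 29, 1836 is in that span).
Mar 25, 1836 → Mar 25, 1837: 365 days.
Mar 25, 1837 → Mar 25, 1838: 365 days.
Mar 25, 1838 → Mar 25, 1839: 365 days.
Mar 25, 1839 → Apr 25, 1839: 31 days (March has 31).
Apr 25, 1839 → May 25, 1839: 30 days (April has 30).
May 25, 1839 → Jun 25, 1839: 31 days (May has 31).
Jun 25, 1839 → Jul 25, 1839: 30 days (June has 30).
Jul 25, 1839 → Aug 25, 1839: 31 days (July has 31).
Aug 25, 1839 → Sep 25, 1839: 31 days (August has 31).
Sep 25, 1839 → Oct 25, 1839: 30 days (September has 30).
Oct 25, 1839 → Nov 25, 1839: 31 days (October has 31).
Nov 25, 1839 → Dec 25, 1839: 30 days (November has 30).
Dec 25, 1839 → Jan 25, 1840: 31 days (December has 31).
Jan 25, 1840 → Feb 25, 1840: 31 days (January has 31).
Feb 25, 1840 → Mar 25, 1840: 29 days (February has 29).
Mar 25, 1840 → Mar 29, 1840: 4 days.
Total: 6214 days.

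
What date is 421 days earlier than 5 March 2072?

January 9, 2071

−366 (one year; includes Feb 29, 2072) → Mar 5, 2071 (55 left).
−5 → Feb 28, 2071 (end of Feb, 28 days; 50 left).
−28 → Jan 31, 2071 (end of Jan, 31 days; 22 left).
−22 → Jan 9, 2071.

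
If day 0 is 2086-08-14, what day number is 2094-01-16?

2712

Aug 14, 2086 → Aug 14, 2087: 365 days.
Aug 14, 2087 → Aug 14, 2088: 366 days (Feb 29, 2088 is in that span).
Aug 14, 2088 → Aug 14, 2089: 365 days.
Aug 14, 2089 → Aug 14, 2090: 365 days.
Aug 14, 2090 → Aug 14, 2091: 365 days.
Aug 14, 2091 → Aug 14, 2092: 366 days (Feb 29, 2092 is in that span).
Aug 14, 2092 → Aug 14, 2093: 365 days.
Aug 14, 2093 → Sep 14, 2093: 31 days (August has 31).
Sep 14, 2093 → Oct 14, 2093: 30 days (September has 30).
Oct 14, 2093 → Nov 14, 2093: 31 days (October has 31).
Nov 14, 2093 → Dec 14, 2093: 30 days (November has 30).
Dec 14, 2093 → Jan 14, 2094: 31 days (December has 31).
Jan 14, 2094 → Jan 16, 2094: 2 days.
Total: 2712 days.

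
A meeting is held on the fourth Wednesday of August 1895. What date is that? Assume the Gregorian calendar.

August 28, 1895

August 1, 1895 is a Thursday.
The first Wednesday is therefore August 7 (6 days later).
The fourth Wednesday is 7 + 3×7 = August 28.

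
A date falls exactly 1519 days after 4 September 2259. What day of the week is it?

First find the weekday of Sep 4, 2259. Doomsday rule: the anchor day for the 2200s is Friday. For year 59: 59÷12 = 4 r 11, and 11÷4 = 2, so 4+11+2 = 17.
Friday + 17 ≡ Monday — that's 2259's doomsday.
In September the doomsday date is Sep 5.
Sep 4 is 1 day before Sep 5; 1 mod 7 = 1, so Monday − 1 = Sunday.
1519 mod 7 = 0, so 1519 days after a Sunday is Sunday + 0 = Sunday.

Sunday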